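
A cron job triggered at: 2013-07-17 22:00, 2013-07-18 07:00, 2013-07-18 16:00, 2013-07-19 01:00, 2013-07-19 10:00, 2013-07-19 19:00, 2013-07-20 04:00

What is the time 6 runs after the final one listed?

Gaps: 9, 9, 9, 9, 9, 9 hours — each event is 9 hours after the previous one.
2013-07-20 04:00 + 9 h = 2013-07-20 13:00.
2013-07-20 13:00 + 9 h = 2013-07-20 22:00.
2013-07-20 22:00 + 9 h = 2013-07-21 07:00.
2013-07-21 07:00 + 9 h = 2013-07-21 16:00.
2013-07-21 16:00 + 9 h = 2013-07-22 01:00.
2013-07-22 01:00 + 9 h = 2013-07-22 10:00.

2013-07-22 10:00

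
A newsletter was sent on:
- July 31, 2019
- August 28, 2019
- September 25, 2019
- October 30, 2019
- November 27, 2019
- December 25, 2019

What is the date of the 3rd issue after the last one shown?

Every date is a Wednesday; gaps 28, 28, 35, 28, 28 days.
Each is the last Wednesday of its month (at least one falls on the 29th or later, ruling out '4th Wednesday').
Last Wednesday of January 2020: January 29, 2020.
Last Wednesday of February 2020: February 26, 2020.
Last Wednesday of March 2020: March 25, 2020.

March 25, 2020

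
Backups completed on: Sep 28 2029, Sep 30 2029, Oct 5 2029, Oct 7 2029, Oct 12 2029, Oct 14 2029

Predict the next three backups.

The gap pattern 2, 5, 2, 5, 2 repeats every 2 events.
These are the Fridays and Sundays of each week.
Next Friday: Oct 19 2029.
The following Sunday is Oct 21 2029.
Next Friday: Oct 26 2029.

Oct 19 2029, Oct 21 2029, Oct 26 2029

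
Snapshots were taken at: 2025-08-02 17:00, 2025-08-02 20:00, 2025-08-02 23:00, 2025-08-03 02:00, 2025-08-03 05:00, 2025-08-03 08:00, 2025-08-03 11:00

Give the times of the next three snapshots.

2025-08-03 14:00, 2025-08-03 17:00, 2025-08-03 20:00

Gaps: 3, 3, 3, 3, 3, 3 hours — each event is 3 hours after the previous one.
2025-08-03 11:00 + 3 h = 2025-08-03 14:00.
2025-08-03 14:00 + 3 h = 2025-08-03 17:00.
2025-08-03 17:00 + 3 h = 2025-08-03 20:00.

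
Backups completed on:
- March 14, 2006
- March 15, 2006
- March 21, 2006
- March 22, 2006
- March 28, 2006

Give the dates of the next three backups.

Gaps: 1, 6, 1, 6 days — not constant, but cyclic with period 2.
The events fall on every Tuesday and Wednesday.
The following Wednesday is March 29, 2006.
The following Tuesday is April 4, 2006.
Next Wednesday: April 5, 2006.

March 29, 2006; April 4, 2006; April 5, 2006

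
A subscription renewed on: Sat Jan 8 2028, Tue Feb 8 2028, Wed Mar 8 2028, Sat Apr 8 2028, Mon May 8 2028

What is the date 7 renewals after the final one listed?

Fri Dec 8 2028

Gaps: 31, 29, 31, 30 days — not constant. Every event is on the 8th of the month.
Pattern: the 8th of each month.
Next: June 2028 → Thu Jun 8 2028.
July 2028: Sat Jul 8 2028.
August 2028: Tue Aug 8 2028.
September 2028: Fri Sep 8 2028.
Next: October 2028 → Sun Oct 8 2028.
November 2028: Wed Nov 8 2028.
Next: December 2028 → Fri Dec 8 2028.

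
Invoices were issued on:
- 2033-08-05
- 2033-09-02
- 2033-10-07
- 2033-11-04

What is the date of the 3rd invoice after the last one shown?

2034-02-03

These are Fridays at 28- or 35-day spacing (28, 35, 28).
The pattern: 1st Friday of the month.
1st Friday of December 2033: 2033-12-02.
1st Friday of January 2034: 2034-01-06.
1st Friday of February 2034: 2034-02-03.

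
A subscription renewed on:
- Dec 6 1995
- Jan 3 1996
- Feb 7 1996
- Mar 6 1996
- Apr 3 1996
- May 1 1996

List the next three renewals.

These are Wednesdays at 28- or 35-day spacing (28, 35, 28, 28, 28).
The pattern: 1st Wednesday of the month.
1st Wednesday of June 1996: Jun 5 1996.
July 1996 — 1st Wednesday is Jul 3 1996.
August 1996 — 1st Wednesday is Aug 7 1996.

Jun 5 1996, Jul 3 1996, Aug 7 1996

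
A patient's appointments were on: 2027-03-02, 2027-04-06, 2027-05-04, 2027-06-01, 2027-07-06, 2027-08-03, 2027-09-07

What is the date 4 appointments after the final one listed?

These are Tuesdays at 28- or 35-day spacing (35, 28, 28, 35, 28, 35).
The pattern: 1st Tuesday of the month.
1st Tuesday of October 2027: 2027-10-05.
November 2027 — 1st Tuesday is 2027-11-02.
1st Tuesday of December 2027: 2027-12-07.
January 2028 — 1st Tuesday is 2028-01-04.

2028-01-04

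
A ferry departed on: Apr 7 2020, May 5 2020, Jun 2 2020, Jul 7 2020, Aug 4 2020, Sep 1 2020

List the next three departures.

Oct 6 2020, Nov 3 2020, Dec 1 2020

These are Tuesdays at 28- or 35-day spacing (28, 28, 35, 28, 28).
The pattern: 1st Tuesday of the month.
1st Tuesday of October 2020: Oct 6 2020.
November 2020 — 1st Tuesday is Nov 3 2020.
1st Tuesday of December 2020: Dec 1 2020.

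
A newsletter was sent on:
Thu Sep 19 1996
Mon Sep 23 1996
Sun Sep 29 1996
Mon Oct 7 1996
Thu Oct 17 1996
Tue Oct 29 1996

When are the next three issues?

Tue Nov 12 1996, Thu Nov 28 1996, Mon Dec 16 1996

Gaps: 4, 6, 8, 10, 12 days — each gap is 2 larger than the previous one.
Next gap: 14 days. Tue Oct 29 1996 + 14 days = Tue Nov 12 1996.
Next gap: 16 days. Tue Nov 12 1996 + 16 days = Thu Nov 28 1996.
Next gap: 18 days. Thu Nov 28 1996 + 18 days = Mon Dec 16 1996.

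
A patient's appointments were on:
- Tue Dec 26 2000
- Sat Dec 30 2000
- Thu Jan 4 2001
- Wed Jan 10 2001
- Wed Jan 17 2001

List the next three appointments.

Gaps: 4, 5, 6, 7 days — each gap is 1 larger than the previous one.
Next gap: 8 days. Wed Jan 17 2001 + 8 days = Thu Jan 25 2001.
Next gap: 9 days. Thu Jan 25 2001 + 9 days = Sat Feb 3 2001.
Next gap: 10 days. Sat Feb 3 2001 + 10 days = Tue Feb 13 2001.

Thu Jan 25 2001, Sat Feb 3 2001, Tue Feb 13 2001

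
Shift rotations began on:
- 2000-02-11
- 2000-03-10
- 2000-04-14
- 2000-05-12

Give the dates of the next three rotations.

2000-06-09, 2000-07-14, 2000-08-11

All dates are Fridays, 28, 35, 28 days apart.
Specifically, the 2nd Friday of each month.
June 2000 — 2nd Friday is 2000-06-09.
2nd Friday of July 2000: 2000-07-14.
August 2000 — 2nd Friday is 2000-08-11.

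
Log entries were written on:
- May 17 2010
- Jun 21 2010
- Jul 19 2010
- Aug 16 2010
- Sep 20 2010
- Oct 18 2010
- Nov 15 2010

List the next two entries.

These are Mondays at 28- or 35-day spacing (35, 28, 28, 35, 28, 28).
The pattern: 3rd Monday of the month.
December 2010 — 3rd Monday is Dec 20 2010.
January 2011 — 3rd Monday is Jan 17 2011.

Dec 20 2010, Jan 17 2011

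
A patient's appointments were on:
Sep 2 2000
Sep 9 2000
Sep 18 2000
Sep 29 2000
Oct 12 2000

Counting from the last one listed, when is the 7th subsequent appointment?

Mar 8 2001

Intervals are 7, 9, 11, 13 days — an arithmetic progression with common difference 2.
Next gap: 15 days. Oct 12 2000 + 15 days = Oct 27 2000.
Next gap: 17 days. Oct 27 2000 + 17 days = Nov 13 2000.
Next gap: 19 days. Nov 13 2000 + 19 days = Dec 2 2000.
Next gap: 21 days. Dec 2 2000 + 21 days = Dec 23 2000.
Next gap: 23 days. Dec 23 2000 + 23 days = Jan 15 2001.
Next gap: 25 days. Jan 15 2001 + 25 days = Feb 9 2001.
Next gap: 27 days. Feb 9 2001 + 27 days = Mar 8 2001.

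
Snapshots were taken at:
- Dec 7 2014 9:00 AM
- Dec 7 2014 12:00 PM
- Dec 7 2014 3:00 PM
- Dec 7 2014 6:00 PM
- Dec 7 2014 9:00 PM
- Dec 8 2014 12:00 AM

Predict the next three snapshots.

Spacing: 3, 3, 3, 3, 3 h — constant 3 h.
Dec 8 2014 12:00 AM + 3 h = Dec 8 2014 3:00 AM.
Dec 8 2014 3:00 AM + 3 h = Dec 8 2014 6:00 AM.
Dec 8 2014 6:00 AM + 3 h = Dec 8 2014 9:00 AM.

Dec 8 2014 3:00 AM, Dec 8 2014 6:00 AM, Dec 8 2014 9:00 AM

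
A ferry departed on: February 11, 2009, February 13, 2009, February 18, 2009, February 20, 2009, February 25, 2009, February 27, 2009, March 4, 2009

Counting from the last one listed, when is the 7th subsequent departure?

March 27, 2009

Gaps: 2, 5, 2, 5, 2, 5 days — not constant, but cyclic with period 2.
The events fall on every Wednesday and Friday.
Next Friday: March 6, 2009.
The following Wednesday is March 11, 2009.
Next Friday: March 13, 2009.
The following Wednesday is March 18, 2009.
The following Friday is March 20, 2009.
Next Wednesday: March 25, 2009.
The following Friday is March 27, 2009.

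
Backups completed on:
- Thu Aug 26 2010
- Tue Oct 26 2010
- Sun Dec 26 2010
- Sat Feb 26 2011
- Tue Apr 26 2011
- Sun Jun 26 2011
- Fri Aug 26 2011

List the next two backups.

Wed Oct 26 2011, Mon Dec 26 2011

The day-of-month is always 26 (61, 61, 62, 59, 61, 61 days between events).
So this recurs on the 26th of every 2 months.
Next: October 2011 → Wed Oct 26 2011.
December 2011: Mon Dec 26 2011.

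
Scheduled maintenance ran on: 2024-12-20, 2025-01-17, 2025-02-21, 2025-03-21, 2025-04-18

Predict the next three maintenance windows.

2025-05-16, 2025-06-20, 2025-07-18

Gaps: 28, 35, 28, 28 days — a mix of 28 and 35. Every date is a Friday.
Each is the 3rd Friday of its month.
3rd Friday of May 2025: 2025-05-16.
June 2025 — 3rd Friday is 2025-06-20.
3rd Friday of July 2025: 2025-07-18.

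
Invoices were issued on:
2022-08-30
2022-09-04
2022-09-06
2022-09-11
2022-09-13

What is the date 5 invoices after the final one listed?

2022-10-02

The gap pattern 5, 2, 5, 2 repeats every 2 events.
These are the Tuesdays and Sundays of each week.
Next Sunday: 2022-09-18.
The following Tuesday is 2022-09-20.
The following Sunday is 2022-09-25.
The following Tuesday is 2022-09-27.
The following Sunday is 2022-10-02.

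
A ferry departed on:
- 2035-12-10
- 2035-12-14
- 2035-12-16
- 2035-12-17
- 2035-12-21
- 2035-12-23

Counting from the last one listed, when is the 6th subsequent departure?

2036-01-06

Gaps: 4, 2, 1, 4, 2 days — not constant, but cyclic with period 3.
The events fall on every Monday, Friday and Sunday.
The following Monday is 2035-12-24.
The following Friday is 2035-12-28.
Next Sunday: 2035-12-30.
Next Monday: 2035-12-31.
The following Friday is 2036-01-04.
Next Sunday: 2036-01-06.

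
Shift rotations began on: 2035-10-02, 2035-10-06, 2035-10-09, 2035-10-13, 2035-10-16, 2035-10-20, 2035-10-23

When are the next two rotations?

Every event lands on a Tuesday or Saturday (gaps cycle 4, 3, 4, 3, 4, 3).
So the schedule is: every Tuesday and Saturday.
The following Saturday is 2035-10-27.
Next Tuesday: 2035-10-30.

2035-10-27, 2035-10-30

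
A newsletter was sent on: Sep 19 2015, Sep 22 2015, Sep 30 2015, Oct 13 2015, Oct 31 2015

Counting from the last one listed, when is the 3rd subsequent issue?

Intervals are 3, 8, 13, 18 days — an arithmetic progression with common difference 5.
Next gap: 23 days. Oct 31 2015 + 23 days = Nov 23 2015.
Next gap: 28 days. Nov 23 2015 + 28 days = Dec 21 2015.
Next gap: 33 days. Dec 21 2015 + 33 days = Jan 23 2016.

Jan 23 2016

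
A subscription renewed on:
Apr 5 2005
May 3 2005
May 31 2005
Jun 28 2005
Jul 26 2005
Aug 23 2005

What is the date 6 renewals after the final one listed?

Gaps between consecutive events: 28, 28, 28, 28, 28 days — a constant 28-day interval.
Aug 23 2005 + 28 days = Sep 20 2005.
Sep 20 2005 + 28 days = Oct 18 2005.
Oct 18 2005 + 28 days = Nov 15 2005.
Nov 15 2005 + 28 days = Dec 13 2005.
Dec 13 2005 + 28 days = Jan 10 2006.
Jan 10 2006 + 28 days = Feb 7 2006.

Feb 7 2006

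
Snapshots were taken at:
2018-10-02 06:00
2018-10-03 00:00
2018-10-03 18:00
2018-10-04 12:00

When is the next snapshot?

2018-10-05 06:00

Spacing: 18, 18, 18 h — constant 18 h.
2018-10-04 12:00 + 18 h = 2018-10-05 06:00.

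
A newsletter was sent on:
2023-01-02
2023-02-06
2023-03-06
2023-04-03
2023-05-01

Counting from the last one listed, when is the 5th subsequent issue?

These are Mondays at 28- or 35-day spacing (35, 28, 28, 28).
The pattern: 1st Monday of the month.
1st Monday of June 2023: 2023-06-05.
1st Monday of July 2023: 2023-07-03.
August 2023 — 1st Monday is 2023-08-07.
1st Monday of September 2023: 2023-09-04.
1st Monday of October 2023: 2023-10-02.

2023-10-02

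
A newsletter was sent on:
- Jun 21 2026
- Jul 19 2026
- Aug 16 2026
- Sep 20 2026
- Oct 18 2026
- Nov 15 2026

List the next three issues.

Gaps: 28, 28, 35, 28, 28 days — a mix of 28 and 35. Every date is a Sunday.
Each is the 3rd Sunday of its month.
December 2026 — 3rd Sunday is Dec 20 2026.
January 2027 — 3rd Sunday is Jan 17 2027.
3rd Sunday of February 2027: Feb 21 2027.

Dec 20 2026, Jan 17 2027, Feb 21 2027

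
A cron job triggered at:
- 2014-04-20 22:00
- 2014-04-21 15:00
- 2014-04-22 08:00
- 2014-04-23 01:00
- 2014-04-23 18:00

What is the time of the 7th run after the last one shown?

2014-04-28 17:00

The interval is a steady 17 hours (17, 17, 17, 17).
2014-04-23 18:00 + 17 h = 2014-04-24 11:00.
2014-04-24 11:00 + 17 h = 2014-04-25 04:00.
2014-04-25 04:00 + 17 h = 2014-04-25 21:00.
2014-04-25 21:00 + 17 h = 2014-04-26 14:00.
2014-04-26 14:00 + 17 h = 2014-04-27 07:00.
2014-04-27 07:00 + 17 h = 2014-04-28 00:00.
2014-04-28 00:00 + 17 h = 2014-04-28 17:00.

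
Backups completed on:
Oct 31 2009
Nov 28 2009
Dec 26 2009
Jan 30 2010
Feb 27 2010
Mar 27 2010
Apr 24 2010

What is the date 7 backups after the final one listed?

Nov 27 2010

All Saturdays; the gaps (28, 28, 35, 28, 28, 28) vary with month length.
This is the last Saturday of each month.
Last Saturday of May 2010: May 29 2010.
June 2010 ends with Saturday Jun 26 2010.
Last Saturday of July 2010: Jul 31 2010.
Last Saturday of August 2010: Aug 28 2010.
September 2010 ends with Saturday Sep 25 2010.
October 2010 ends with Saturday Oct 30 2010.
Last Saturday of November 2010: Nov 27 2010.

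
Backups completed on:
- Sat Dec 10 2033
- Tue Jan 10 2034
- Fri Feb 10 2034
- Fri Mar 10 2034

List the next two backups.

Each date is the 10th; the gaps (31, 31, 28) track the month lengths.
The rule is the 10th of each month.
April 2034: Mon Apr 10 2034.
Next: May 2034 → Wed May 10 2034.

Mon Apr 10 2034, Wed May 10 2034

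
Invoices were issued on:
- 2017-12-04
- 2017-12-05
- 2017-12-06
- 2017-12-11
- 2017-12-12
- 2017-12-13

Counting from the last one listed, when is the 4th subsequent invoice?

2017-12-25

Gaps: 1, 1, 5, 1, 1 days — not constant, but cyclic with period 3.
The events fall on every Monday, Tuesday and Wednesday.
The following Monday is 2017-12-18.
Next Tuesday: 2017-12-19.
Next Wednesday: 2017-12-20.
The following Monday is 2017-12-25.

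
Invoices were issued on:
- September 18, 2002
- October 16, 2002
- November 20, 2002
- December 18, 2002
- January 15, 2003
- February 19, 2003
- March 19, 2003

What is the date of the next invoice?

All dates are Wednesdays, 28, 35, 28, 28, 35, 28 days apart.
Specifically, the 3rd Wednesday of each month.
3rd Wednesday of April 2003: April 16, 2003.

April 16, 2003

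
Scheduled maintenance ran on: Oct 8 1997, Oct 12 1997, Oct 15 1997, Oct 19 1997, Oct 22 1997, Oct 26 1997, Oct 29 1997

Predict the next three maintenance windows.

Nov 2 1997, Nov 5 1997, Nov 9 1997

The gap pattern 4, 3, 4, 3, 4, 3 repeats every 2 events.
These are the Wednesdays and Sundays of each week.
The following Sunday is Nov 2 1997.
Next Wednesday: Nov 5 1997.
The following Sunday is Nov 9 1997.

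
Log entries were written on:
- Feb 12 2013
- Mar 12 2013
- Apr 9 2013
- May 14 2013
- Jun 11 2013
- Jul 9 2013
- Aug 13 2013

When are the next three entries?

Sep 10 2013, Oct 8 2013, Nov 12 2013

These are Tuesdays at 28- or 35-day spacing (28, 28, 35, 28, 28, 35).
The pattern: 2nd Tuesday of the month.
2nd Tuesday of September 2013: Sep 10 2013.
October 2013 — 2nd Tuesday is Oct 8 2013.
2nd Tuesday of November 2013: Nov 12 2013.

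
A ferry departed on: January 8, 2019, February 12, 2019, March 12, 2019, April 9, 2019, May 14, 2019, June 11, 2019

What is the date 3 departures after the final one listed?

All dates are Tuesdays, 35, 28, 28, 35, 28 days apart.
Specifically, the 2nd Tuesday of each month.
July 2019 — 2nd Tuesday is July 9, 2019.
August 2019 — 2nd Tuesday is August 13, 2019.
September 2019 — 2nd Tuesday is September 10, 2019.

September 10, 2019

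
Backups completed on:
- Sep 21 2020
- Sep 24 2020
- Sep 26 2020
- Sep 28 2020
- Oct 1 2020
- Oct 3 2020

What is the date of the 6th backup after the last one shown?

Every event lands on a Monday or Thursday or Saturday (gaps cycle 3, 2, 2, 3, 2).
So the schedule is: every Monday, Thursday and Saturday.
The following Monday is Oct 5 2020.
The following Thursday is Oct 8 2020.
Next Saturday: Oct 10 2020.
The following Monday is Oct 12 2020.
Next Thursday: Oct 15 2020.
Next Saturday: Oct 17 2020.

Oct 17 2020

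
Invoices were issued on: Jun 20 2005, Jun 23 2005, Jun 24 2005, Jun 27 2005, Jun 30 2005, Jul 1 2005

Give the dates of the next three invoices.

Jul 4 2005, Jul 7 2005, Jul 8 2005

The gap pattern 3, 1, 3, 3, 1 repeats every 3 events.
These are the Mondays, Thursdays and Fridays of each week.
Next Monday: Jul 4 2005.
The following Thursday is Jul 7 2005.
Next Friday: Jul 8 2005.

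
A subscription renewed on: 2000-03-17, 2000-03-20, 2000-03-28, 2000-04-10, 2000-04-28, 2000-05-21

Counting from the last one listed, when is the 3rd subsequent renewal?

2000-08-28

Gaps: 3, 8, 13, 18, 23 days — each gap is 5 larger than the previous one.
Next gap: 28 days. 2000-05-21 + 28 days = 2000-06-18.
Next gap: 33 days. 2000-06-18 + 33 days = 2000-07-21.
Next gap: 38 days. 2000-07-21 + 38 days = 2000-08-28.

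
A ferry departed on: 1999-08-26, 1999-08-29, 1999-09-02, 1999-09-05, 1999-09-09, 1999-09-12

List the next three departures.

1999-09-16, 1999-09-19, 1999-09-23

The gap pattern 3, 4, 3, 4, 3 repeats every 2 events.
These are the Thursdays and Sundays of each week.
Next Thursday: 1999-09-16.
The following Sunday is 1999-09-19.
Next Thursday: 1999-09-23.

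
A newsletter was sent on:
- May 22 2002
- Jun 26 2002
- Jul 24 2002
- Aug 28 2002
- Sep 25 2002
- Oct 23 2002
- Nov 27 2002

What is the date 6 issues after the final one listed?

May 28 2003

Gaps: 35, 28, 35, 28, 28, 35 days — a mix of 28 and 35. Every date is a Wednesday.
Each is the 4th Wednesday of its month.
December 2002 — 4th Wednesday is Dec 25 2002.
4th Wednesday of January 2003: Jan 22 2003.
February 2003 — 4th Wednesday is Feb 26 2003.
4th Wednesday of March 2003: Mar 26 2003.
April 2003 — 4th Wednesday is Apr 23 2003.
May 2003 — 4th Wednesday is May 28 2003.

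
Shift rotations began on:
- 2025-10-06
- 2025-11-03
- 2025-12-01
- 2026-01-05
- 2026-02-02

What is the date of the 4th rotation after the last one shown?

2026-06-01

Gaps: 28, 28, 35, 28 days — a mix of 28 and 35. Every date is a Monday.
Each is the 1st Monday of its month.
March 2026 — 1st Monday is 2026-03-02.
1st Monday of April 2026: 2026-04-06.
May 2026 — 1st Monday is 2026-05-04.
June 2026 — 1st Monday is 2026-06-01.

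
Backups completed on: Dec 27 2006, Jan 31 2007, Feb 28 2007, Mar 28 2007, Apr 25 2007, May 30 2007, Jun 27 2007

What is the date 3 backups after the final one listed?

Sep 26 2007

All Wednesdays; the gaps (35, 28, 28, 28, 35, 28) vary with month length.
This is the last Wednesday of each month.
July 2007 ends with Wednesday Jul 25 2007.
August 2007 ends with Wednesday Aug 29 2007.
Last Wednesday of September 2007: Sep 26 2007.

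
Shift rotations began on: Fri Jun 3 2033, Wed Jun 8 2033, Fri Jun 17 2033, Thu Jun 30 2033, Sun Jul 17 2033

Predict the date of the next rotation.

Gaps: 5, 9, 13, 17 days — each gap is 4 larger than the previous one.
Next gap: 21 days. Sun Jul 17 2033 + 21 days = Sun Aug 7 2033.

Sun Aug 7 2033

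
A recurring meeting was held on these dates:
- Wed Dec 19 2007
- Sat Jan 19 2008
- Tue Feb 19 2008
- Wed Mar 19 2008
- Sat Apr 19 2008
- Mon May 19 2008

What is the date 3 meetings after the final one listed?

Each date is the 19th; the gaps (31, 31, 29, 31, 30) track the month lengths.
The rule is the 19th of each month.
June 2008: Thu Jun 19 2008.
Next: July 2008 → Sat Jul 19 2008.
August 2008: Tue Aug 19 2008.

Tue Aug 19 2008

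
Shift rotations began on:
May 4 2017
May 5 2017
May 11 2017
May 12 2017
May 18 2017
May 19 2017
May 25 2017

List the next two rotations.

Every event lands on a Thursday or Friday (gaps cycle 1, 6, 1, 6, 1, 6).
So the schedule is: every Thursday and Friday.
Next Friday: May 26 2017.
Next Thursday: Jun 1 2017.

May 26 2017, Jun 1 2017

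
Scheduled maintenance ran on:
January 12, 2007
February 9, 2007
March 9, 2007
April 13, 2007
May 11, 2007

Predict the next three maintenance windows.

June 8, 2007; July 13, 2007; August 10, 2007

These are Fridays at 28- or 35-day spacing (28, 28, 35, 28).
The pattern: 2nd Friday of the month.
June 2007 — 2nd Friday is June 8, 2007.
July 2007 — 2nd Friday is July 13, 2007.
August 2007 — 2nd Friday is August 10, 2007.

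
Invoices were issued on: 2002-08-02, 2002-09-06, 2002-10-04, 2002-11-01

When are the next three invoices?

2002-12-06, 2003-01-03, 2003-02-07

All dates are Fridays, 35, 28, 28 days apart.
Specifically, the 1st Friday of each month.
1st Friday of December 2002: 2002-12-06.
January 2003 — 1st Friday is 2003-01-03.
1st Friday of February 2003: 2003-02-07.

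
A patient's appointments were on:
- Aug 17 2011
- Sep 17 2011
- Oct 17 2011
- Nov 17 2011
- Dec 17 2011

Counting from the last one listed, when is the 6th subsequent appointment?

Jun 17 2012

The day-of-month is always 17 (31, 30, 31, 30 days between events).
So this recurs on the 17th of each month.
Next: January 2012 → Jan 17 2012.
February 2012: Feb 17 2012.
Next: March 2012 → Mar 17 2012.
April 2012: Apr 17 2012.
Next: May 2012 → May 17 2012.
Next: June 2012 → Jun 17 2012.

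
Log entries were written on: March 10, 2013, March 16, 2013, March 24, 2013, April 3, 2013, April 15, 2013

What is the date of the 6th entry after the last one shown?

August 7, 2013

Gaps: 6, 8, 10, 12 days — each gap is 2 larger than the previous one.
Next gap: 14 days. April 15, 2013 + 14 days = April 29, 2013.
Next gap: 16 days. April 29, 2013 + 16 days = May 15, 2013.
Next gap: 18 days. May 15, 2013 + 18 days = June 2, 2013.
Next gap: 20 days. June 2, 2013 + 20 days = June 22, 2013.
Next gap: 22 days. June 22, 2013 + 22 days = July 14, 2013.
Next gap: 24 days. July 14, 2013 + 24 days = August 7, 2013.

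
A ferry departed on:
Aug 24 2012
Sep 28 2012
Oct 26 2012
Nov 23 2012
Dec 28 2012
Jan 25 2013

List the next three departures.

Feb 22 2013, Mar 22 2013, Apr 26 2013

All dates are Fridays, 35, 28, 28, 35, 28 days apart.
Specifically, the 4th Friday of each month.
February 2013 — 4th Friday is Feb 22 2013.
March 2013 — 4th Friday is Mar 22 2013.
April 2013 — 4th Friday is Apr 26 2013.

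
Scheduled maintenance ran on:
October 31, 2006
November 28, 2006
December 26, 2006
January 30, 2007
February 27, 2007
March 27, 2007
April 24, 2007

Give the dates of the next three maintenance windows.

May 29, 2007; June 26, 2007; July 31, 2007

All Tuesdays; the gaps (28, 28, 35, 28, 28, 28) vary with month length.
This is the last Tuesday of each month.
Last Tuesday of May 2007: May 29, 2007.
Last Tuesday of June 2007: June 26, 2007.
July 2007 ends with Tuesday July 31, 2007.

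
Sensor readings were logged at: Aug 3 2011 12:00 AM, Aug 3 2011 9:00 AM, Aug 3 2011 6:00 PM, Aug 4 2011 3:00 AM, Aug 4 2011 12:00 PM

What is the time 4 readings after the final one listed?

Gaps: 9, 9, 9, 9 hours — each event is 9 hours after the previous one.
Aug 4 2011 12:00 PM + 9 h = Aug 4 2011 9:00 PM.
Aug 4 2011 9:00 PM + 9 h = Aug 5 2011 6:00 AM.
Aug 5 2011 6:00 AM + 9 h = Aug 5 2011 3:00 PM.
Aug 5 2011 3:00 PM + 9 h = Aug 6 2011 12:00 AM.

Aug 6 2011 12:00 AM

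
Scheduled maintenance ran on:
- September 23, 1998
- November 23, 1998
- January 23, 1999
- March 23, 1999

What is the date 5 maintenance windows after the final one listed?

January 23, 2000

Each date is the 23rd; the gaps (61, 61, 59) track the month lengths.
The rule is the 23rd of every 2 months.
Next: May 1999 → May 23, 1999.
Next: July 1999 → July 23, 1999.
Next: September 1999 → September 23, 1999.
Next: November 1999 → November 23, 1999.
Next: January 2000 → January 23, 2000.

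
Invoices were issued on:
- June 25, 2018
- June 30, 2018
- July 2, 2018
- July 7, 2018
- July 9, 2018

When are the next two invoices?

July 14, 2018; July 16, 2018

Every event lands on a Monday or Saturday (gaps cycle 5, 2, 5, 2).
So the schedule is: every Monday and Saturday.
The following Saturday is July 14, 2018.
Next Monday: July 16, 2018.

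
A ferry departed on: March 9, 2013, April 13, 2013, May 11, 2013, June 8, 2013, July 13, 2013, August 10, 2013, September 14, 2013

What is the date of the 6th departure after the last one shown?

Gaps: 35, 28, 28, 35, 28, 35 days — a mix of 28 and 35. Every date is a Saturday.
Each is the 2nd Saturday of its month.
October 2013 — 2nd Saturday is October 12, 2013.
November 2013 — 2nd Saturday is November 9, 2013.
2nd Saturday of December 2013: December 14, 2013.
January 2014 — 2nd Saturday is January 11, 2014.
February 2014 — 2nd Saturday is February 8, 2014.
March 2014 — 2nd Saturday is March 8, 2014.

March 8, 2014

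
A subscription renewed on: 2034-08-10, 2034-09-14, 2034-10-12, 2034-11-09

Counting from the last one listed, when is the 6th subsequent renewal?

2035-05-10

Gaps: 35, 28, 28 days — a mix of 28 and 35. Every date is a Thursday.
Each is the 2nd Thursday of its month.
2nd Thursday of December 2034: 2034-12-14.
January 2035 — 2nd Thursday is 2035-01-11.
February 2035 — 2nd Thursday is 2035-02-08.
2nd Thursday of March 2035: 2035-03-08.
2nd Thursday of April 2035: 2035-04-12.
2nd Thursday of May 2035: 2035-05-10.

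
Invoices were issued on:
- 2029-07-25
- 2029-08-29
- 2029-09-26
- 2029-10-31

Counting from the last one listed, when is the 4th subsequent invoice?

2030-02-27

Every date is a Wednesday; gaps 35, 28, 35 days.
Each is the last Wednesday of its month (at least one falls on the 29th or later, ruling out '4th Wednesday').
Last Wednesday of November 2029: 2029-11-28.
Last Wednesday of December 2029: 2029-12-26.
January 2030 ends with Wednesday 2030-01-30.
February 2030 ends with Wednesday 2030-02-27.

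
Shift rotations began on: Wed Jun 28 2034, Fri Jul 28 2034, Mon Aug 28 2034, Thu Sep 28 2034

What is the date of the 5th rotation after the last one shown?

The day-of-month is always 28 (30, 31, 31 days between events).
So this recurs on the 28th of each month.
Next: October 2034 → Sat Oct 28 2034.
Next: November 2034 → Tue Nov 28 2034.
Next: December 2034 → Thu Dec 28 2034.
January 2035: Sun Jan 28 2035.
Next: February 2035 → Wed Feb 28 2035.

Wed Feb 28 2035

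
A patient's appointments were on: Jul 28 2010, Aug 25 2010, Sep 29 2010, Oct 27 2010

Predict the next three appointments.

Nov 24 2010, Dec 29 2010, Jan 26 2011

Every date is a Wednesday; gaps 28, 35, 28 days.
Each is the last Wednesday of its month (at least one falls on the 29th or later, ruling out '4th Wednesday').
Last Wednesday of November 2010: Nov 24 2010.
Last Wednesday of December 2010: Dec 29 2010.
Last Wednesday of January 2011: Jan 26 2011.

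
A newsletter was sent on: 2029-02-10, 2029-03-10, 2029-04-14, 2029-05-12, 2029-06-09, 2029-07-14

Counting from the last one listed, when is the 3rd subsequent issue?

2029-10-13

Gaps: 28, 35, 28, 28, 35 days — a mix of 28 and 35. Every date is a Saturday.
Each is the 2nd Saturday of its month.
2nd Saturday of August 2029: 2029-08-11.
September 2029 — 2nd Saturday is 2029-09-08.
October 2029 — 2nd Saturday is 2029-10-13.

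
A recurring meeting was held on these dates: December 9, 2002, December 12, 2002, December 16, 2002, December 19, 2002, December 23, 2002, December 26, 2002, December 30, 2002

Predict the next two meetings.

Every event lands on a Monday or Thursday (gaps cycle 3, 4, 3, 4, 3, 4).
So the schedule is: every Monday and Thursday.
The following Thursday is January 2, 2003.
The following Monday is January 6, 2003.

January 2, 2003; January 6, 2003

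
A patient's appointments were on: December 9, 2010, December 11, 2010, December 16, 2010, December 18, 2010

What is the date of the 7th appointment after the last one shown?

January 13, 2011

The gap pattern 2, 5, 2 repeats every 2 events.
These are the Thursdays and Saturdays of each week.
The following Thursday is December 23, 2010.
The following Saturday is December 25, 2010.
Next Thursday: December 30, 2010.
Next Saturday: January 1, 2011.
Next Thursday: January 6, 2011.
Next Saturday: January 8, 2011.
The following Thursday is January 13, 2011.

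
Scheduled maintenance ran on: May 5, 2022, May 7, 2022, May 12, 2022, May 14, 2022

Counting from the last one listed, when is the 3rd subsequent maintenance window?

May 26, 2022

Every event lands on a Thursday or Saturday (gaps cycle 2, 5, 2).
So the schedule is: every Thursday and Saturday.
The following Thursday is May 19, 2022.
The following Saturday is May 21, 2022.
The following Thursday is May 26, 2022.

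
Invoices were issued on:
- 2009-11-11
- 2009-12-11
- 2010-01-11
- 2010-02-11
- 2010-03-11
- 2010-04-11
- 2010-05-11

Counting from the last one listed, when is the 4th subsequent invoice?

Each date is the 11th; the gaps (30, 31, 31, 28, 31, 30) track the month lengths.
The rule is the 11th of each month.
Next: June 2010 → 2010-06-11.
Next: July 2010 → 2010-07-11.
August 2010: 2010-08-11.
Next: September 2010 → 2010-09-11.

2010-09-11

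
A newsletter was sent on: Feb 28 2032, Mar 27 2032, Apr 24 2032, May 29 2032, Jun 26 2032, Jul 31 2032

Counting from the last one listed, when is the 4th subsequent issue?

Nov 27 2032

All Saturdays; the gaps (28, 28, 35, 28, 35) vary with month length.
This is the last Saturday of each month.
Last Saturday of August 2032: Aug 28 2032.
September 2032 ends with Saturday Sep 25 2032.
Last Saturday of October 2032: Oct 30 2032.
Last Saturday of November 2032: Nov 27 2032.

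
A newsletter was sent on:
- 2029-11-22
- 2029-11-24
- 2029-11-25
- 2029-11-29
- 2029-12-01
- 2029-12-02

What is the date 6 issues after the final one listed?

Every event lands on a Thursday or Saturday or Sunday (gaps cycle 2, 1, 4, 2, 1).
So the schedule is: every Thursday, Saturday and Sunday.
The following Thursday is 2029-12-06.
The following Saturday is 2029-12-08.
Next Sunday: 2029-12-09.
The following Thursday is 2029-12-13.
Next Saturday: 2029-12-15.
The following Sunday is 2029-12-16.

2029-12-16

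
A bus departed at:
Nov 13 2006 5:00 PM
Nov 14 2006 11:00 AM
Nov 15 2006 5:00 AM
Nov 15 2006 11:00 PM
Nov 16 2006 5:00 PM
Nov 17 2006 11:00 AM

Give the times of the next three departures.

Nov 18 2006 5:00 AM, Nov 18 2006 11:00 PM, Nov 19 2006 5:00 PM

Spacing: 18, 18, 18, 18, 18 h — constant 18 h.
Nov 17 2006 11:00 AM + 18 h = Nov 18 2006 5:00 AM.
Nov 18 2006 5:00 AM + 18 h = Nov 18 2006 11:00 PM.
Nov 18 2006 11:00 PM + 18 h = Nov 19 2006 5:00 PM.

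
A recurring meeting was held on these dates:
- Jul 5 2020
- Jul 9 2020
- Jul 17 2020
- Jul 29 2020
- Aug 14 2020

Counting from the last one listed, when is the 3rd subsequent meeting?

Oct 25 2020

Intervals are 4, 8, 12, 16 days — an arithmetic progression with common difference 4.
Next gap: 20 days. Aug 14 2020 + 20 days = Sep 3 2020.
Next gap: 24 days. Sep 3 2020 + 24 days = Sep 27 2020.
Next gap: 28 days. Sep 27 2020 + 28 days = Oct 25 2020.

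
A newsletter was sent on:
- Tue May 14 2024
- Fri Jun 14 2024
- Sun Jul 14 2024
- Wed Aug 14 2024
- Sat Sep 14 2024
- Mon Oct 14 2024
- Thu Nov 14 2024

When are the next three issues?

Gaps: 31, 30, 31, 31, 30, 31 days — not constant. Every event is on the 14th of the month.
Pattern: the 14th of each month.
December 2024: Sat Dec 14 2024.
January 2025: Tue Jan 14 2025.
February 2025: Fri Feb 14 2025.

Sat Dec 14 2024, Tue Jan 14 2025, Fri Feb 14 2025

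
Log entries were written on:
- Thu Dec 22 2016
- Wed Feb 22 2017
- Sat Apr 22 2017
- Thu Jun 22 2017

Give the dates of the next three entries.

Tue Aug 22 2017, Sun Oct 22 2017, Fri Dec 22 2017

Gaps: 62, 59, 61 days — not constant. Every event is on the 22nd of the month.
Pattern: the 22nd of every 2 months.
Next: August 2017 → Tue Aug 22 2017.
October 2017: Sun Oct 22 2017.
Next: December 2017 → Fri Dec 22 2017.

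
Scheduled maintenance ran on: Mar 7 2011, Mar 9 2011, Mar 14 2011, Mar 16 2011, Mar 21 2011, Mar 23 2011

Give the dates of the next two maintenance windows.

Mar 28 2011, Mar 30 2011

Gaps: 2, 5, 2, 5, 2 days — not constant, but cyclic with period 2.
The events fall on every Monday and Wednesday.
Next Monday: Mar 28 2011.
The following Wednesday is Mar 30 2011.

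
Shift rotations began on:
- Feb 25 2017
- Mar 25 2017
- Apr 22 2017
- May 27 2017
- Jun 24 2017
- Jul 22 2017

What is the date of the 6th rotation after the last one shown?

Gaps: 28, 28, 35, 28, 28 days — a mix of 28 and 35. Every date is a Saturday.
Each is the 4th Saturday of its month.
4th Saturday of August 2017: Aug 26 2017.
September 2017 — 4th Saturday is Sep 23 2017.
October 2017 — 4th Saturday is Oct 28 2017.
4th Saturday of November 2017: Nov 25 2017.
December 2017 — 4th Saturday is Dec 23 2017.
January 2018 — 4th Saturday is Jan 27 2018.

Jan 27 2018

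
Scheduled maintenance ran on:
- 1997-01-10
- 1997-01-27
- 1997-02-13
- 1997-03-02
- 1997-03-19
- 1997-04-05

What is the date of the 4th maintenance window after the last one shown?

1997-06-12

The spacing is 17, 17, 17, 17, 17 days — always 17 days.
1997-04-05 + 17 days = 1997-04-22.
1997-04-22 + 17 days = 1997-05-09.
1997-05-09 + 17 days = 1997-05-26.
1997-05-26 + 17 days = 1997-06-12.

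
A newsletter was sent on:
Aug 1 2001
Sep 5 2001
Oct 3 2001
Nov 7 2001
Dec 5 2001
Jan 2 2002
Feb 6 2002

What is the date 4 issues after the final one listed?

Jun 5 2002

These are Wednesdays at 28- or 35-day spacing (35, 28, 35, 28, 28, 35).
The pattern: 1st Wednesday of the month.
1st Wednesday of March 2002: Mar 6 2002.
April 2002 — 1st Wednesday is Apr 3 2002.
1st Wednesday of May 2002: May 1 2002.
June 2002 — 1st Wednesday is Jun 5 2002.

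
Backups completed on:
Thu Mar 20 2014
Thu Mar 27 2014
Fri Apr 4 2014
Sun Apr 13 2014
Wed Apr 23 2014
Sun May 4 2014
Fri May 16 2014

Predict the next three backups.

Thu May 29 2014, Thu Jun 12 2014, Fri Jun 27 2014

Gaps: 7, 8, 9, 10, 11, 12 days — each gap is 1 larger than the previous one.
Next gap: 13 days. Fri May 16 2014 + 13 days = Thu May 29 2014.
Next gap: 14 days. Thu May 29 2014 + 14 days = Thu Jun 12 2014.
Next gap: 15 days. Thu Jun 12 2014 + 15 days = Fri Jun 27 2014.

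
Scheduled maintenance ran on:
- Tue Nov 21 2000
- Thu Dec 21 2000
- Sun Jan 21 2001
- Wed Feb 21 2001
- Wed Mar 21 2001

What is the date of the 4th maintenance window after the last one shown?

Gaps: 30, 31, 31, 28 days — not constant. Every event is on the 21st of the month.
Pattern: the 21st of each month.
April 2001: Sat Apr 21 2001.
May 2001: Mon May 21 2001.
June 2001: Thu Jun 21 2001.
Next: July 2001 → Sat Jul 21 2001.

Sat Jul 21 2001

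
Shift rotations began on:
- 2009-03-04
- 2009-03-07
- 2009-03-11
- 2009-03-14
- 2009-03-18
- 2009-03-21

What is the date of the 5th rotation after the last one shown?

2009-04-08

Every event lands on a Wednesday or Saturday (gaps cycle 3, 4, 3, 4, 3).
So the schedule is: every Wednesday and Saturday.
The following Wednesday is 2009-03-25.
The following Saturday is 2009-03-28.
The following Wednesday is 2009-04-01.
Next Saturday: 2009-04-04.
Next Wednesday: 2009-04-08.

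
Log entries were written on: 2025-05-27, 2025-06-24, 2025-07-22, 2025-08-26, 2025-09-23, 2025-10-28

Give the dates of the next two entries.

Gaps: 28, 28, 35, 28, 35 days — a mix of 28 and 35. Every date is a Tuesday.
Each is the 4th Tuesday of its month.
4th Tuesday of November 2025: 2025-11-25.
4th Tuesday of December 2025: 2025-12-23.

2025-11-25, 2025-12-23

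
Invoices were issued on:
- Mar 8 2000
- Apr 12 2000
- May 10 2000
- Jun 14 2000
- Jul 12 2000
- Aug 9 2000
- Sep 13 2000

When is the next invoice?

Oct 11 2000

These are Wednesdays at 28- or 35-day spacing (35, 28, 35, 28, 28, 35).
The pattern: 2nd Wednesday of the month.
October 2000 — 2nd Wednesday is Oct 11 2000.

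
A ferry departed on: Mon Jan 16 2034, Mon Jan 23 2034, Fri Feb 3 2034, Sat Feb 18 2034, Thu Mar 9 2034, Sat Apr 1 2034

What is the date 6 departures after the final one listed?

Gaps: 7, 11, 15, 19, 23 days — each gap is 4 larger than the previous one.
Next gap: 27 days. Sat Apr 1 2034 + 27 days = Fri Apr 28 2034.
Next gap: 31 days. Fri Apr 28 2034 + 31 days = Mon May 29 2034.
Next gap: 35 days. Mon May 29 2034 + 35 days = Mon Jul 3 2034.
Next gap: 39 days. Mon Jul 3 2034 + 39 days = Fri Aug 11 2034.
Next gap: 43 days. Fri Aug 11 2034 + 43 days = Sat Sep 23 2034.
Next gap: 47 days. Sat Sep 23 2034 + 47 days = Thu Nov 9 2034.

Thu Nov 9 2034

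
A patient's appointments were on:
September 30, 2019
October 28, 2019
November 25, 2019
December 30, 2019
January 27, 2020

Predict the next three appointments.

Every date is a Monday; gaps 28, 28, 35, 28 days.
Each is the last Monday of its month (at least one falls on the 29th or later, ruling out '4th Monday').
Last Monday of February 2020: February 24, 2020.
Last Monday of March 2020: March 30, 2020.
April 2020 ends with Monday April 27, 2020.

February 24, 2020; March 30, 2020; April 27, 2020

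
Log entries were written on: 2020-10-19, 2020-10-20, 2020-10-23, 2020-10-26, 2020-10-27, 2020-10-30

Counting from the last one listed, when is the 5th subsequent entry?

2020-11-10

The gap pattern 1, 3, 3, 1, 3 repeats every 3 events.
These are the Mondays, Tuesdays and Fridays of each week.
The following Monday is 2020-11-02.
The following Tuesday is 2020-11-03.
The following Friday is 2020-11-06.
The following Monday is 2020-11-09.
The following Tuesday is 2020-11-10.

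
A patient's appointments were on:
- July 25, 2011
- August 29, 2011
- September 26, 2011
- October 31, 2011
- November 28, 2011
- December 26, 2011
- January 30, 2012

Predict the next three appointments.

February 27, 2012; March 26, 2012; April 30, 2012

All Mondays; the gaps (35, 28, 35, 28, 28, 35) vary with month length.
This is the last Monday of each month.
February 2012 ends with Monday February 27, 2012.
Last Monday of March 2012: March 26, 2012.
Last Monday of April 2012: April 30, 2012.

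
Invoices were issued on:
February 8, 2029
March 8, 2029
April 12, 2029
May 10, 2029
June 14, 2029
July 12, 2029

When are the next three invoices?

All dates are Thursdays, 28, 35, 28, 35, 28 days apart.
Specifically, the 2nd Thursday of each month.
2nd Thursday of August 2029: August 9, 2029.
2nd Thursday of September 2029: September 13, 2029.
October 2029 — 2nd Thursday is October 11, 2029.

August 9, 2029; September 13, 2029; October 11, 2029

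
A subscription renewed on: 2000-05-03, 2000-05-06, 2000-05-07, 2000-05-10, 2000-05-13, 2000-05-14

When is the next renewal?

2000-05-17

Every event lands on a Wednesday or Saturday or Sunday (gaps cycle 3, 1, 3, 3, 1).
So the schedule is: every Wednesday, Saturday and Sunday.
The following Wednesday is 2000-05-17.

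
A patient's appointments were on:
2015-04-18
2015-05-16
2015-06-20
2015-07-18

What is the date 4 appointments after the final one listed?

2015-11-21

These are Saturdays at 28- or 35-day spacing (28, 35, 28).
The pattern: 3rd Saturday of the month.
August 2015 — 3rd Saturday is 2015-08-15.
September 2015 — 3rd Saturday is 2015-09-19.
3rd Saturday of October 2015: 2015-10-17.
November 2015 — 3rd Saturday is 2015-11-21.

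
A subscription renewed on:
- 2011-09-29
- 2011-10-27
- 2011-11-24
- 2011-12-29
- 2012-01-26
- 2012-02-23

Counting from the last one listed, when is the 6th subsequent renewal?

These are Thursdays with 28, 28, 35, 28, 28-day gaps.
Each is the final Thursday of its month — 2011-09-29 is past the 28th, so '4th Thursday' doesn't fit.
March 2012 ends with Thursday 2012-03-29.
Last Thursday of April 2012: 2012-04-26.
May 2012 ends with Thursday 2012-05-31.
Last Thursday of June 2012: 2012-06-28.
Last Thursday of July 2012: 2012-07-26.
Last Thursday of August 2012: 2012-08-30.

2012-08-30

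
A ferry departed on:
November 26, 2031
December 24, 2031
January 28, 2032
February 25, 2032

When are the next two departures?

Gaps: 28, 35, 28 days — a mix of 28 and 35. Every date is a Wednesday.
Each is the 4th Wednesday of its month.
4th Wednesday of March 2032: March 24, 2032.
4th Wednesday of April 2032: April 28, 2032.

March 24, 2032; April 28, 2032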